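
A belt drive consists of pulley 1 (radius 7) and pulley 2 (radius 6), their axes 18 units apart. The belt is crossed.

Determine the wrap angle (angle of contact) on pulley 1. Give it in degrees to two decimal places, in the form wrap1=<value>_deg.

crossed belt: β = asin((r1+r2)/C) = asin(13/18) = 46.2383°
wrap1 = wrap2 = π + 2β = 272.4765°

wrap1=272.48_deg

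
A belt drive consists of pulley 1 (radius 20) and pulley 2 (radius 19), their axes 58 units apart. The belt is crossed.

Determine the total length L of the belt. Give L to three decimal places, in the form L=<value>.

crossed belt: β = asin((r1+r2)/C) = asin(39/58) = 42.2536°
wrap1 = wrap2 = π + 2β = 264.5073°
tangent length = C·cosβ = 42.9302
L = (r1+r2)·wrap + 2·C·cosβ = 39·4.6165 + 2·42.9302 = 265.9047

L=265.905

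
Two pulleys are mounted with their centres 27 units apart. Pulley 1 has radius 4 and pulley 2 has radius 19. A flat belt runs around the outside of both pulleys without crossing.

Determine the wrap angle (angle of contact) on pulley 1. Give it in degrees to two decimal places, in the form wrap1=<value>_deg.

open belt: β = asin((r2−r1)/C) = asin(15/27) = 33.7490°
wrap1 = π − 2β = 112.5020°
wrap2 = π + 2β = 247.4980°

wrap1=112.50_deg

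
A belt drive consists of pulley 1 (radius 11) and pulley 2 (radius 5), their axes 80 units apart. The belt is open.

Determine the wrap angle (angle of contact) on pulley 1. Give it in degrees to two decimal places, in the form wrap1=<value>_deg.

wrap1=188.60_deg

open belt: β = asin((r2−r1)/C) = asin(-6/80) = -4.3012°
wrap1 = π − 2β = 188.6024°
wrap2 = π + 2β = 171.3976°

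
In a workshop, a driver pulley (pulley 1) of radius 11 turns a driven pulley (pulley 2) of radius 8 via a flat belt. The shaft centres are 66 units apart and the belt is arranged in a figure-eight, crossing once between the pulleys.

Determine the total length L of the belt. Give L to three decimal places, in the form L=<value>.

L=197.199

crossed belt: β = asin((r1+r2)/C) = asin(19/66) = 16.7310°
wrap1 = wrap2 = π + 2β = 213.4620°
tangent length = C·cosβ = 63.2060
L = (r1+r2)·wrap + 2·C·cosβ = 19·3.7256 + 2·63.2060 = 197.1987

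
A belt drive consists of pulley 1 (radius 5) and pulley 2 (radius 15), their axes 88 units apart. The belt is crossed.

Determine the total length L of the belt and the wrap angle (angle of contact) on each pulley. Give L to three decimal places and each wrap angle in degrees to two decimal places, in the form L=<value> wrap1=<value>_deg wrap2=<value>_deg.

crossed belt: β = asin((r1+r2)/C) = asin(20/88) = 13.1366°
wrap1 = wrap2 = π + 2β = 206.2731°
tangent length = C·cosβ = 85.6971
L = (r1+r2)·wrap + 2·C·cosβ = 20·3.6001 + 2·85.6971 = 243.3972

L=243.397 wrap1=206.27_deg wrap2=206.27_deg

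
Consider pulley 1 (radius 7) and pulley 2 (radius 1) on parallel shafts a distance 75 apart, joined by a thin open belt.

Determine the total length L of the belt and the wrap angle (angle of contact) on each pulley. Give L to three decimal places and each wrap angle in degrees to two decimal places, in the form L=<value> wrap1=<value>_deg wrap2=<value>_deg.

L=175.613 wrap1=189.18_deg wrap2=170.82_deg

open belt: β = asin((r2−r1)/C) = asin(-6/75) = -4.5886°
wrap1 = π − 2β = 189.1771°
wrap2 = π + 2β = 170.8229°
tangent length = C·cosβ = 74.7596
L = r1·wrap1 + r2·wrap2 + 2·C·cosβ = 7·3.3018 + 1·2.9814 + 2·74.7596 = 175.6130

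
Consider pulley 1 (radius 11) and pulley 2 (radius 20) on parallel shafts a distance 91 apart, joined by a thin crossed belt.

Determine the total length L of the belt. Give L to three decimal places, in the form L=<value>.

crossed belt: β = asin((r1+r2)/C) = asin(31/91) = 19.9170°
wrap1 = wrap2 = π + 2β = 219.8341°
tangent length = C·cosβ = 85.5570
L = (r1+r2)·wrap + 2·C·cosβ = 31·3.8368 + 2·85.5570 = 290.0557

L=290.056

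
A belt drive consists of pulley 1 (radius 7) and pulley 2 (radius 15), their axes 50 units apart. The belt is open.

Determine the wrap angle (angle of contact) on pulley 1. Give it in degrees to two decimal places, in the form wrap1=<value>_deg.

open belt: β = asin((r2−r1)/C) = asin(8/50) = 9.2069°
wrap1 = π − 2β = 161.5862°
wrap2 = π + 2β = 198.4138°

wrap1=161.59_deg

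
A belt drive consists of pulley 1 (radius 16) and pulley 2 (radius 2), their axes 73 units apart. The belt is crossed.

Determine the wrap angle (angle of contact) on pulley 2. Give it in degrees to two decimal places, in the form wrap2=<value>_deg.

crossed belt: β = asin((r1+r2)/C) = asin(18/73) = 14.2750°
wrap1 = wrap2 = π + 2β = 208.5499°

wrap2=208.55_deg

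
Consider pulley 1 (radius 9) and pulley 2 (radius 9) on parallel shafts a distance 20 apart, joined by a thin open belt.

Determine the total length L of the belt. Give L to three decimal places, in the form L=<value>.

open belt: β = asin((r2−r1)/C) = asin(0/20) = 0.0000°
wrap1 = π − 2β = 180.0000°
wrap2 = π + 2β = 180.0000°
tangent length = C·cosβ = 20.0000
L = r1·wrap1 + r2·wrap2 + 2·C·cosβ = 9·3.1416 + 9·3.1416 + 2·20.0000 = 96.5487

L=96.549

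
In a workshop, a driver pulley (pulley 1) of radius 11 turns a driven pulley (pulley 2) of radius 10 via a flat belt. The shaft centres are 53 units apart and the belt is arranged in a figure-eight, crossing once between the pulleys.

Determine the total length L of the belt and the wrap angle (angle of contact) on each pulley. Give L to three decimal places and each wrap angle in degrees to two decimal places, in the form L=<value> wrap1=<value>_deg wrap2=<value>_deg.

crossed belt: β = asin((r1+r2)/C) = asin(21/53) = 23.3425°
wrap1 = wrap2 = π + 2β = 226.6850°
tangent length = C·cosβ = 48.6621
L = (r1+r2)·wrap + 2·C·cosβ = 21·3.9564 + 2·48.6621 = 180.4086

L=180.409 wrap1=226.68_deg wrap2=226.68_deg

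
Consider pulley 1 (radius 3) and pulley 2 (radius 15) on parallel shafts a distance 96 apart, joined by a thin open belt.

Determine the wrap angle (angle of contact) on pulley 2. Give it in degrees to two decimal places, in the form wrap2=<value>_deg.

open belt: β = asin((r2−r1)/C) = asin(12/96) = 7.1808°
wrap1 = π − 2β = 165.6385°
wrap2 = π + 2β = 194.3615°

wrap2=194.36_deg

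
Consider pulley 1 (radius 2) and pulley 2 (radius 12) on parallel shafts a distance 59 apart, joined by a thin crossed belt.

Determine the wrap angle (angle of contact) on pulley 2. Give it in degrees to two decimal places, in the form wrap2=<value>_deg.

wrap2=207.45_deg

crossed belt: β = asin((r1+r2)/C) = asin(14/59) = 13.7265°
wrap1 = wrap2 = π + 2β = 207.4531°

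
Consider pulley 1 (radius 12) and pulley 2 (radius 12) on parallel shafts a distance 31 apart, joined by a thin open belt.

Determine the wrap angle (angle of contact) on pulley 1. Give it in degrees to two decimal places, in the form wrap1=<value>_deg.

open belt: β = asin((r2−r1)/C) = asin(0/31) = 0.0000°
wrap1 = π − 2β = 180.0000°
wrap2 = π + 2β = 180.0000°

wrap1=180.00_deg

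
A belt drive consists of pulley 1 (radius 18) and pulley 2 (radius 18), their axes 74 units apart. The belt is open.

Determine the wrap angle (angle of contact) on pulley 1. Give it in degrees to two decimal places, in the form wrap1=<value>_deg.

wrap1=180.00_deg

open belt: β = asin((r2−r1)/C) = asin(0/74) = 0.0000°
wrap1 = π − 2β = 180.0000°
wrap2 = π + 2β = 180.0000°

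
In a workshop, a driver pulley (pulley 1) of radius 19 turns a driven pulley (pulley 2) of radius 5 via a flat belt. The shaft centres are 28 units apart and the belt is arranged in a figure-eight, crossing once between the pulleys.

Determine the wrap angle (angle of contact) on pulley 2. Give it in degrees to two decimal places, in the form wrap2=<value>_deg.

crossed belt: β = asin((r1+r2)/C) = asin(24/28) = 58.9973°
wrap1 = wrap2 = π + 2β = 297.9946°

wrap2=297.99_deg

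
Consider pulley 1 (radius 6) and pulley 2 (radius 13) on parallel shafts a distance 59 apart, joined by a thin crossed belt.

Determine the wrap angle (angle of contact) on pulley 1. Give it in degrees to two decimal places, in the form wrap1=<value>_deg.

crossed belt: β = asin((r1+r2)/C) = asin(19/59) = 18.7860°
wrap1 = wrap2 = π + 2β = 217.5719°

wrap1=217.57_deg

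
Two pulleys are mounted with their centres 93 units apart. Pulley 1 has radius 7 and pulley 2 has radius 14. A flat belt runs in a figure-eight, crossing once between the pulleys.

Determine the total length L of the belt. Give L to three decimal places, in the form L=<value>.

L=256.736

crossed belt: β = asin((r1+r2)/C) = asin(21/93) = 13.0503°
wrap1 = wrap2 = π + 2β = 206.1006°
tangent length = C·cosβ = 90.5980
L = (r1+r2)·wrap + 2·C·cosβ = 21·3.5971 + 2·90.5980 = 256.7358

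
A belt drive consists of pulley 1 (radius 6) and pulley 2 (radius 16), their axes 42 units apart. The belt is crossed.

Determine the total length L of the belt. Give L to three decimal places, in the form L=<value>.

L=164.927

crossed belt: β = asin((r1+r2)/C) = asin(22/42) = 31.5881°
wrap1 = wrap2 = π + 2β = 243.1763°
tangent length = C·cosβ = 35.7771
L = (r1+r2)·wrap + 2·C·cosβ = 22·4.2442 + 2·35.7771 = 164.9272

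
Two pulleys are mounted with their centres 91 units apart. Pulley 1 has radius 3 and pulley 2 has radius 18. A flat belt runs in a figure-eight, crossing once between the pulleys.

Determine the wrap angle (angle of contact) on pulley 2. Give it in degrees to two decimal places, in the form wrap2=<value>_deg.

crossed belt: β = asin((r1+r2)/C) = asin(21/91) = 13.3424°
wrap1 = wrap2 = π + 2β = 206.6847°

wrap2=206.68_deg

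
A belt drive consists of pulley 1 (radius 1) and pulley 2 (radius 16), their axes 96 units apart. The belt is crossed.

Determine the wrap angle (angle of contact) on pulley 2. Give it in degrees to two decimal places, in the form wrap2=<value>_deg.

wrap2=200.40_deg

crossed belt: β = asin((r1+r2)/C) = asin(17/96) = 10.1999°
wrap1 = wrap2 = π + 2β = 200.3998°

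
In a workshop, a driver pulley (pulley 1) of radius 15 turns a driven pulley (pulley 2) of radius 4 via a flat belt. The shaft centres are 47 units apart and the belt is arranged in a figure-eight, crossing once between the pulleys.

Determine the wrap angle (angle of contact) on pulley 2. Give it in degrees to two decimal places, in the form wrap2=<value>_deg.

wrap2=227.69_deg

crossed belt: β = asin((r1+r2)/C) = asin(19/47) = 23.8445°
wrap1 = wrap2 = π + 2β = 227.6889°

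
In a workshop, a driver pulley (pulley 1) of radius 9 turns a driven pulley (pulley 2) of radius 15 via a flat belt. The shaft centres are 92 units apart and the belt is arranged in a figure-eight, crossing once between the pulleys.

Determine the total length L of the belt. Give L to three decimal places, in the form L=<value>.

L=265.695

crossed belt: β = asin((r1+r2)/C) = asin(24/92) = 15.1217°
wrap1 = wrap2 = π + 2β = 210.2433°
tangent length = C·cosβ = 88.8144
L = (r1+r2)·wrap + 2·C·cosβ = 24·3.6694 + 2·88.8144 = 265.6953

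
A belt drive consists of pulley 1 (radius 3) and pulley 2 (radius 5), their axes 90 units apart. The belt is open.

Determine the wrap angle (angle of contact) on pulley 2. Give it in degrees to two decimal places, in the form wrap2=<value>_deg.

open belt: β = asin((r2−r1)/C) = asin(2/90) = 1.2733°
wrap1 = π − 2β = 177.4533°
wrap2 = π + 2β = 182.5467°

wrap2=182.55_deg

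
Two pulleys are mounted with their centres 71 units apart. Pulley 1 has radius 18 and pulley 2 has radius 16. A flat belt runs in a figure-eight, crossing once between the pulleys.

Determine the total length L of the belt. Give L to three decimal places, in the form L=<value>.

crossed belt: β = asin((r1+r2)/C) = asin(34/71) = 28.6118°
wrap1 = wrap2 = π + 2β = 237.2237°
tangent length = C·cosβ = 62.3298
L = (r1+r2)·wrap + 2·C·cosβ = 34·4.1403 + 2·62.3298 = 265.4309

L=265.431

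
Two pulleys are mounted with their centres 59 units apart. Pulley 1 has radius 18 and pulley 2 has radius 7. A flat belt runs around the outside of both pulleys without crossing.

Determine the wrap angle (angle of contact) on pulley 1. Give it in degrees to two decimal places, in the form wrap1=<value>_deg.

wrap1=201.49_deg

open belt: β = asin((r2−r1)/C) = asin(-11/59) = -10.7451°
wrap1 = π − 2β = 201.4903°
wrap2 = π + 2β = 158.5097°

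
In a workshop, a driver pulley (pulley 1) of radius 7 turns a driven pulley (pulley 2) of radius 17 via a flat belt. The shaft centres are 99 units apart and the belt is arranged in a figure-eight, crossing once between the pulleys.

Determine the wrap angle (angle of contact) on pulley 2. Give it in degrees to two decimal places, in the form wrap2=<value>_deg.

crossed belt: β = asin((r1+r2)/C) = asin(24/99) = 14.0297°
wrap1 = wrap2 = π + 2β = 208.0593°

wrap2=208.06_deg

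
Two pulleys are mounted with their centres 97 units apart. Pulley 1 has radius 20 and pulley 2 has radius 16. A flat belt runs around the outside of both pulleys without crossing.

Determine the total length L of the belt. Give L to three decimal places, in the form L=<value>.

L=307.262

open belt: β = asin((r2−r1)/C) = asin(-4/97) = -2.3634°
wrap1 = π − 2β = 184.7268°
wrap2 = π + 2β = 175.2732°
tangent length = C·cosβ = 96.9175
L = r1·wrap1 + r2·wrap2 + 2·C·cosβ = 20·3.2241 + 16·3.0591 + 2·96.9175 = 307.2623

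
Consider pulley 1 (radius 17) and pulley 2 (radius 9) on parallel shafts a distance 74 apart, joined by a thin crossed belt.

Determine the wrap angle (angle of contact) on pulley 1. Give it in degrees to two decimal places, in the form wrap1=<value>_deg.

crossed belt: β = asin((r1+r2)/C) = asin(26/74) = 20.5700°
wrap1 = wrap2 = π + 2β = 221.1400°

wrap1=221.14_deg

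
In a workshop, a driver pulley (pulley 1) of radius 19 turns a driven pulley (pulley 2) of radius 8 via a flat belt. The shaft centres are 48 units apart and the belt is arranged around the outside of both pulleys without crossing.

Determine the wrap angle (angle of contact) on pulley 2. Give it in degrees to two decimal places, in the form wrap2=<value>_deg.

open belt: β = asin((r2−r1)/C) = asin(-11/48) = -13.2480°
wrap1 = π − 2β = 206.4960°
wrap2 = π + 2β = 153.5040°

wrap2=153.50_deg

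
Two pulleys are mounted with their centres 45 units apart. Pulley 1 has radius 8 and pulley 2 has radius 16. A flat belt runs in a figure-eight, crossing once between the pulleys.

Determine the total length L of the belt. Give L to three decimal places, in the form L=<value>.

crossed belt: β = asin((r1+r2)/C) = asin(24/45) = 32.2310°
wrap1 = wrap2 = π + 2β = 244.4619°
tangent length = C·cosβ = 38.0657
L = (r1+r2)·wrap + 2·C·cosβ = 24·4.2667 + 2·38.0657 = 178.5314

L=178.531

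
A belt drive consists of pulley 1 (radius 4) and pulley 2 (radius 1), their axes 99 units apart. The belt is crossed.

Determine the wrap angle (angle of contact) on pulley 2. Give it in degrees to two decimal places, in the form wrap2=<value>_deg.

wrap2=185.79_deg

crossed belt: β = asin((r1+r2)/C) = asin(5/99) = 2.8950°
wrap1 = wrap2 = π + 2β = 185.7899°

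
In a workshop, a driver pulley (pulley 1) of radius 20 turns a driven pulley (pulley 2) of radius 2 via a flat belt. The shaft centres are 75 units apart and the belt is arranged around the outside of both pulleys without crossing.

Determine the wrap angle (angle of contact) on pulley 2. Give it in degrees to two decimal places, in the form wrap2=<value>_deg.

open belt: β = asin((r2−r1)/C) = asin(-18/75) = -13.8865°
wrap1 = π − 2β = 207.7731°
wrap2 = π + 2β = 152.2269°

wrap2=152.23_deg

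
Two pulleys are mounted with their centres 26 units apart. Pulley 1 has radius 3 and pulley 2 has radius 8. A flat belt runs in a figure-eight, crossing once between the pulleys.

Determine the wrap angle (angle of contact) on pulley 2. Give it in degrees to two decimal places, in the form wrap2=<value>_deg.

crossed belt: β = asin((r1+r2)/C) = asin(11/26) = 25.0290°
wrap1 = wrap2 = π + 2β = 230.0580°

wrap2=230.06_deg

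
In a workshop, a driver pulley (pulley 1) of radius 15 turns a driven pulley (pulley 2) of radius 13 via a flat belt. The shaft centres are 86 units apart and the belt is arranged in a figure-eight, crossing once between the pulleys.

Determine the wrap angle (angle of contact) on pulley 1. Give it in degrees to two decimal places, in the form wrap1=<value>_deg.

wrap1=218.00_deg

crossed belt: β = asin((r1+r2)/C) = asin(28/86) = 19.0008°
wrap1 = wrap2 = π + 2β = 218.0016°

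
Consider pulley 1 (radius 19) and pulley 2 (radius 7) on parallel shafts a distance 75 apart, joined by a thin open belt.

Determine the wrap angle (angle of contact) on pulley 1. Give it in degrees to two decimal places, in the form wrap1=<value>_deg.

wrap1=198.41_deg

open belt: β = asin((r2−r1)/C) = asin(-12/75) = -9.2069°
wrap1 = π − 2β = 198.4138°
wrap2 = π + 2β = 161.5862°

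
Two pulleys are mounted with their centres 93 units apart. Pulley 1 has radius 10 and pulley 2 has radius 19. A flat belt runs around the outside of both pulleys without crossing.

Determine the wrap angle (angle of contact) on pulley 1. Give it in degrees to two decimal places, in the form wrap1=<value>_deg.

open belt: β = asin((r2−r1)/C) = asin(9/93) = 5.5534°
wrap1 = π − 2β = 168.8931°
wrap2 = π + 2β = 191.1069°

wrap1=168.89_deg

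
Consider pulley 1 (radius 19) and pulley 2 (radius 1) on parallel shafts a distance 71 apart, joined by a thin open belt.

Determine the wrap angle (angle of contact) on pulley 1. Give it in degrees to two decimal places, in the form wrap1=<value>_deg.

wrap1=209.37_deg

open belt: β = asin((r2−r1)/C) = asin(-18/71) = -14.6860°
wrap1 = π − 2β = 209.3719°
wrap2 = π + 2β = 150.6281°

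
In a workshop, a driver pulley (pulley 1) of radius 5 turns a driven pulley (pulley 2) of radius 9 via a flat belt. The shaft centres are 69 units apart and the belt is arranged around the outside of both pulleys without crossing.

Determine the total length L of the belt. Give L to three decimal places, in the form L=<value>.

L=182.214

open belt: β = asin((r2−r1)/C) = asin(4/69) = 3.3234°
wrap1 = π − 2β = 173.3533°
wrap2 = π + 2β = 186.6467°
tangent length = C·cosβ = 68.8840
L = r1·wrap1 + r2·wrap2 + 2·C·cosβ = 5·3.0256 + 9·3.2576 + 2·68.8840 = 182.2142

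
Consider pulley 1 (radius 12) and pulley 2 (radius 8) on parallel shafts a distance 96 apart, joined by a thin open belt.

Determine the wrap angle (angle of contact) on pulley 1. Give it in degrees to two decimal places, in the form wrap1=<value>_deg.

open belt: β = asin((r2−r1)/C) = asin(-4/96) = -2.3880°
wrap1 = π − 2β = 184.7760°
wrap2 = π + 2β = 175.2240°

wrap1=184.78_deg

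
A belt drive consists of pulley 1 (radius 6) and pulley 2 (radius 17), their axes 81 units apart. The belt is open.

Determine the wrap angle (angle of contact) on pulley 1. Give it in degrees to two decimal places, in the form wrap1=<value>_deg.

wrap1=164.39_deg

open belt: β = asin((r2−r1)/C) = asin(11/81) = 7.8050°
wrap1 = π − 2β = 164.3899°
wrap2 = π + 2β = 195.6101°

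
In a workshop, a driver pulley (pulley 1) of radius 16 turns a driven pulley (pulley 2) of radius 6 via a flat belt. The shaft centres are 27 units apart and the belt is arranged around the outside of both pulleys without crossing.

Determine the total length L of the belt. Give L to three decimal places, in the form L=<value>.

open belt: β = asin((r2−r1)/C) = asin(-10/27) = -21.7385°
wrap1 = π − 2β = 223.4769°
wrap2 = π + 2β = 136.5231°
tangent length = C·cosβ = 25.0799
L = r1·wrap1 + r2·wrap2 + 2·C·cosβ = 16·3.9004 + 6·2.3828 + 2·25.0799 = 126.8629

L=126.863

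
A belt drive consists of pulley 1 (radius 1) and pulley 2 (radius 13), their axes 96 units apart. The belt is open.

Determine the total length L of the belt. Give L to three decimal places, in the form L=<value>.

L=237.484

open belt: β = asin((r2−r1)/C) = asin(12/96) = 7.1808°
wrap1 = π − 2β = 165.6385°
wrap2 = π + 2β = 194.3615°
tangent length = C·cosβ = 95.2470
L = r1·wrap1 + r2·wrap2 + 2·C·cosβ = 1·2.8909 + 13·3.3922 + 2·95.2470 = 237.4843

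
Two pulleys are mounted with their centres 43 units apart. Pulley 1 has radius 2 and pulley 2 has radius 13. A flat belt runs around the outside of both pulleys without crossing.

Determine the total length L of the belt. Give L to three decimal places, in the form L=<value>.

L=135.953

open belt: β = asin((r2−r1)/C) = asin(11/43) = 14.8218°
wrap1 = π − 2β = 150.3564°
wrap2 = π + 2β = 209.6436°
tangent length = C·cosβ = 41.5692
L = r1·wrap1 + r2·wrap2 + 2·C·cosβ = 2·2.6242 + 13·3.6590 + 2·41.5692 = 135.9535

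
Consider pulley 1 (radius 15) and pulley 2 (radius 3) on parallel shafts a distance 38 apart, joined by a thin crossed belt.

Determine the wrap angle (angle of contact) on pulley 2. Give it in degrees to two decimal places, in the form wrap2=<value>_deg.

wrap2=236.55_deg

crossed belt: β = asin((r1+r2)/C) = asin(18/38) = 28.2737°
wrap1 = wrap2 = π + 2β = 236.5474°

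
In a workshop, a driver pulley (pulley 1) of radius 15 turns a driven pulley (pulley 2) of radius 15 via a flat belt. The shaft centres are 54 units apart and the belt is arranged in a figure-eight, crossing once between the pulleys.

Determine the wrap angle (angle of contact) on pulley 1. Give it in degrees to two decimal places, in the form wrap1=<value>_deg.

wrap1=247.50_deg

crossed belt: β = asin((r1+r2)/C) = asin(30/54) = 33.7490°
wrap1 = wrap2 = π + 2β = 247.4980°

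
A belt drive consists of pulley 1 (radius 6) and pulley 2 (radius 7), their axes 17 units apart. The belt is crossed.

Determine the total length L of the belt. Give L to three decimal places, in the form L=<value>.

L=85.385

crossed belt: β = asin((r1+r2)/C) = asin(13/17) = 49.8808°
wrap1 = wrap2 = π + 2β = 279.7617°
tangent length = C·cosβ = 10.9545
L = (r1+r2)·wrap + 2·C·cosβ = 13·4.8828 + 2·10.9545 = 85.3848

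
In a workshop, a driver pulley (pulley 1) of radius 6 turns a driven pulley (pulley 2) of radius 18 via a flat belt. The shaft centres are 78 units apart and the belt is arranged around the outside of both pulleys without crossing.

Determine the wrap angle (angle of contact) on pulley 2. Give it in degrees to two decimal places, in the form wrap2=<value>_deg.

open belt: β = asin((r2−r1)/C) = asin(12/78) = 8.8499°
wrap1 = π − 2β = 162.3002°
wrap2 = π + 2β = 197.6998°

wrap2=197.70_deg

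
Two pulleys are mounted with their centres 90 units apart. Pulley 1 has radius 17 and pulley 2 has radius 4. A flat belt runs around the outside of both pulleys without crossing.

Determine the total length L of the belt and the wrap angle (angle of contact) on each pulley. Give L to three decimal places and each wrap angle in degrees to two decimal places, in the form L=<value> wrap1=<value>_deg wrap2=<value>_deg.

open belt: β = asin((r2−r1)/C) = asin(-13/90) = -8.3051°
wrap1 = π − 2β = 196.6102°
wrap2 = π + 2β = 163.3898°
tangent length = C·cosβ = 89.0562
L = r1·wrap1 + r2·wrap2 + 2·C·cosβ = 17·3.4315 + 4·2.8517 + 2·89.0562 = 247.8545

L=247.855 wrap1=196.61_deg wrap2=163.39_deg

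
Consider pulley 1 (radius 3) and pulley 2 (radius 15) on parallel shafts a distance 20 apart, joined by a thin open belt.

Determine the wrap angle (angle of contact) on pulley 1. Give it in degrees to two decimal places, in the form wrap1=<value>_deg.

open belt: β = asin((r2−r1)/C) = asin(12/20) = 36.8699°
wrap1 = π − 2β = 106.2602°
wrap2 = π + 2β = 253.7398°

wrap1=106.26_deg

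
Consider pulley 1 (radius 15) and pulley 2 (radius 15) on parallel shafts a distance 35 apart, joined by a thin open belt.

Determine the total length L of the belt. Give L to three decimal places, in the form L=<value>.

open belt: β = asin((r2−r1)/C) = asin(0/35) = 0.0000°
wrap1 = π − 2β = 180.0000°
wrap2 = π + 2β = 180.0000°
tangent length = C·cosβ = 35.0000
L = r1·wrap1 + r2·wrap2 + 2·C·cosβ = 15·3.1416 + 15·3.1416 + 2·35.0000 = 164.2478

L=164.248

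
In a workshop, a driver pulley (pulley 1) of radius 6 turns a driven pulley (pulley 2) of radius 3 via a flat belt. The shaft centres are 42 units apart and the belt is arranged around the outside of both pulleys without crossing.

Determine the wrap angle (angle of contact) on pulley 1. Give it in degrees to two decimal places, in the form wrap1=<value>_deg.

wrap1=188.19_deg

open belt: β = asin((r2−r1)/C) = asin(-3/42) = -4.0960°
wrap1 = π − 2β = 188.1921°
wrap2 = π + 2β = 171.8079°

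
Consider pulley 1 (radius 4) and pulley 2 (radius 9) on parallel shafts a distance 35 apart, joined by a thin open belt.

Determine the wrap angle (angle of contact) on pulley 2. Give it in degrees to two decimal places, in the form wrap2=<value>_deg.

wrap2=196.43_deg

open belt: β = asin((r2−r1)/C) = asin(5/35) = 8.2132°
wrap1 = π − 2β = 163.5736°
wrap2 = π + 2β = 196.4264°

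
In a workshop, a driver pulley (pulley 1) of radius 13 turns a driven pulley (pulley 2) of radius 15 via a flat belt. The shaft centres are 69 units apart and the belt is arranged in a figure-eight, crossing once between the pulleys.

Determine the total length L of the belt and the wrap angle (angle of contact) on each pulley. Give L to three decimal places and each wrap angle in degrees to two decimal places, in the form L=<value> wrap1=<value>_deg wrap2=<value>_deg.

crossed belt: β = asin((r1+r2)/C) = asin(28/69) = 23.9411°
wrap1 = wrap2 = π + 2β = 227.8822°
tangent length = C·cosβ = 63.0635
L = (r1+r2)·wrap + 2·C·cosβ = 28·3.9773 + 2·63.0635 = 237.4912

L=237.491 wrap1=227.88_deg wrap2=227.88_deg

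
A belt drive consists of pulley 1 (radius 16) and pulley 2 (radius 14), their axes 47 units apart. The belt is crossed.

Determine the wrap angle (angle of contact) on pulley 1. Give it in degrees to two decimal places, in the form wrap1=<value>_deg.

crossed belt: β = asin((r1+r2)/C) = asin(30/47) = 39.6650°
wrap1 = wrap2 = π + 2β = 259.3300°

wrap1=259.33_deg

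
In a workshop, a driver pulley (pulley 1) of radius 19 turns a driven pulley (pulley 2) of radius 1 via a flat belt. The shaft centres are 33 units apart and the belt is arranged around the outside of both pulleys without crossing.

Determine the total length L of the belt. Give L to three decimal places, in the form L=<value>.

L=138.919

open belt: β = asin((r2−r1)/C) = asin(-18/33) = -33.0557°
wrap1 = π − 2β = 246.1115°
wrap2 = π + 2β = 113.8885°
tangent length = C·cosβ = 27.6586
L = r1·wrap1 + r2·wrap2 + 2·C·cosβ = 19·4.2955 + 1·1.9877 + 2·27.6586 = 138.9186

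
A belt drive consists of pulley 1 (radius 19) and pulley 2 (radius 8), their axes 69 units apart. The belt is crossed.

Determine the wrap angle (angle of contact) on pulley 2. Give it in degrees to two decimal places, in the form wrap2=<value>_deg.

wrap2=226.07_deg

crossed belt: β = asin((r1+r2)/C) = asin(27/69) = 23.0357°
wrap1 = wrap2 = π + 2β = 226.0714°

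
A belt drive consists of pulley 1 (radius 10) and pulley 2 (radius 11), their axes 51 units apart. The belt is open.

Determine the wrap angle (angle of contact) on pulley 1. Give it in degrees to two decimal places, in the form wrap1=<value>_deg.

open belt: β = asin((r2−r1)/C) = asin(1/51) = 1.1235°
wrap1 = π − 2β = 177.7530°
wrap2 = π + 2β = 182.2470°

wrap1=177.75_deg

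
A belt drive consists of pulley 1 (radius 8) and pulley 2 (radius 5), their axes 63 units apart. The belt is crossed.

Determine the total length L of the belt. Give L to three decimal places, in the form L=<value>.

L=169.533

crossed belt: β = asin((r1+r2)/C) = asin(13/63) = 11.9085°
wrap1 = wrap2 = π + 2β = 203.8170°
tangent length = C·cosβ = 61.6441
L = (r1+r2)·wrap + 2·C·cosβ = 13·3.5573 + 2·61.6441 = 169.5329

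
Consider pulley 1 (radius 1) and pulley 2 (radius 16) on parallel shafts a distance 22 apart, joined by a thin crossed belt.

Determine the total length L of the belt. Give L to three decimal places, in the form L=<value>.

L=111.362

crossed belt: β = asin((r1+r2)/C) = asin(17/22) = 50.5994°
wrap1 = wrap2 = π + 2β = 281.1989°
tangent length = C·cosβ = 13.9642
L = (r1+r2)·wrap + 2·C·cosβ = 17·4.9078 + 2·13.9642 = 111.3619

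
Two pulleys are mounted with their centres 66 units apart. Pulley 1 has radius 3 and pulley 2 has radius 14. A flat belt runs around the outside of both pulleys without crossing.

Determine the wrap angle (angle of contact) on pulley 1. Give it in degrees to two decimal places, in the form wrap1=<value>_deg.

open belt: β = asin((r2−r1)/C) = asin(11/66) = 9.5941°
wrap1 = π − 2β = 160.8119°
wrap2 = π + 2β = 199.1881°

wrap1=160.81_deg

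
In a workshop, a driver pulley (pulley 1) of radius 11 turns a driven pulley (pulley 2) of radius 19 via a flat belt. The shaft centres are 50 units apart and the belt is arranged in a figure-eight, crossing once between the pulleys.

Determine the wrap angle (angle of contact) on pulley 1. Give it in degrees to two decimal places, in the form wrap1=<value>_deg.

wrap1=253.74_deg

crossed belt: β = asin((r1+r2)/C) = asin(30/50) = 36.8699°
wrap1 = wrap2 = π + 2β = 253.7398°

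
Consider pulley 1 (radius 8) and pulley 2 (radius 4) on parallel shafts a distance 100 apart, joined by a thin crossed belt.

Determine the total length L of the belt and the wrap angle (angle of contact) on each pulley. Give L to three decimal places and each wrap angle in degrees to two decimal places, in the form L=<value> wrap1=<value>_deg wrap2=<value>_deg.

crossed belt: β = asin((r1+r2)/C) = asin(12/100) = 6.8921°
wrap1 = wrap2 = π + 2β = 193.7842°
tangent length = C·cosβ = 99.2774
L = (r1+r2)·wrap + 2·C·cosβ = 12·3.3822 + 2·99.2774 = 239.1408

L=239.141 wrap1=193.78_deg wrap2=193.78_deg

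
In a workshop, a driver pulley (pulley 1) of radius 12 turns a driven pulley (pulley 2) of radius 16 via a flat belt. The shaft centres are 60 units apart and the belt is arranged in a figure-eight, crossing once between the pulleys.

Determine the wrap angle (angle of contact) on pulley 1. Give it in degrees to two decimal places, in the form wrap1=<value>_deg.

wrap1=235.64_deg

crossed belt: β = asin((r1+r2)/C) = asin(28/60) = 27.8181°
wrap1 = wrap2 = π + 2β = 235.6363°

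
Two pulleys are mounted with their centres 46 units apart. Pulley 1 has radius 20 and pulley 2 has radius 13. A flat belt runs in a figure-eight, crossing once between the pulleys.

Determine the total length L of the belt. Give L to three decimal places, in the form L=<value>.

crossed belt: β = asin((r1+r2)/C) = asin(33/46) = 45.8395°
wrap1 = wrap2 = π + 2β = 271.6790°
tangent length = C·cosβ = 32.0468
L = (r1+r2)·wrap + 2·C·cosβ = 33·4.7417 + 2·32.0468 = 220.5696

L=220.570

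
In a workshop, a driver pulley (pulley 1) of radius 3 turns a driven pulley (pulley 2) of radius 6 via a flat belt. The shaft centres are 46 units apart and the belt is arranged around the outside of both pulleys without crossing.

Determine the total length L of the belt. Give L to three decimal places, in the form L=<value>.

L=120.470

open belt: β = asin((r2−r1)/C) = asin(3/46) = 3.7393°
wrap1 = π − 2β = 172.5213°
wrap2 = π + 2β = 187.4787°
tangent length = C·cosβ = 45.9021
L = r1·wrap1 + r2·wrap2 + 2·C·cosβ = 3·3.0111 + 6·3.2721 + 2·45.9021 = 120.4701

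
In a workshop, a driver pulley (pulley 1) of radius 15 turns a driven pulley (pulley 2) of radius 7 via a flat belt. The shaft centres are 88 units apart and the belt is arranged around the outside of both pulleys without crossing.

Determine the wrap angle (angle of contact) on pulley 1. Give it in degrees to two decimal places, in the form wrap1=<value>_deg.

open belt: β = asin((r2−r1)/C) = asin(-8/88) = -5.2159°
wrap1 = π − 2β = 190.4318°
wrap2 = π + 2β = 169.5682°

wrap1=190.43_deg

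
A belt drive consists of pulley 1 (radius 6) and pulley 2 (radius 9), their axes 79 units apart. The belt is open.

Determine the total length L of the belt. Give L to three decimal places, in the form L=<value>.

L=205.238

open belt: β = asin((r2−r1)/C) = asin(3/79) = 2.1763°
wrap1 = π − 2β = 175.6474°
wrap2 = π + 2β = 184.3526°
tangent length = C·cosβ = 78.9430
L = r1·wrap1 + r2·wrap2 + 2·C·cosβ = 6·3.0656 + 9·3.2176 + 2·78.9430 = 205.2378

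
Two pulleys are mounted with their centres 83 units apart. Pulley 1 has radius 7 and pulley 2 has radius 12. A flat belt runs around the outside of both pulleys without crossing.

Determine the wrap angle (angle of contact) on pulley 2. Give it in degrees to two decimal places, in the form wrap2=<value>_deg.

open belt: β = asin((r2−r1)/C) = asin(5/83) = 3.4536°
wrap1 = π − 2β = 173.0927°
wrap2 = π + 2β = 186.9073°

wrap2=186.91_deg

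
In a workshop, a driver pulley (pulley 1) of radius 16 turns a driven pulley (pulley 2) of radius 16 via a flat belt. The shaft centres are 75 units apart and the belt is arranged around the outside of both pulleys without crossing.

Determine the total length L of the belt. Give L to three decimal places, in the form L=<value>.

L=250.531

open belt: β = asin((r2−r1)/C) = asin(0/75) = 0.0000°
wrap1 = π − 2β = 180.0000°
wrap2 = π + 2β = 180.0000°
tangent length = C·cosβ = 75.0000
L = r1·wrap1 + r2·wrap2 + 2·C·cosβ = 16·3.1416 + 16·3.1416 + 2·75.0000 = 250.5310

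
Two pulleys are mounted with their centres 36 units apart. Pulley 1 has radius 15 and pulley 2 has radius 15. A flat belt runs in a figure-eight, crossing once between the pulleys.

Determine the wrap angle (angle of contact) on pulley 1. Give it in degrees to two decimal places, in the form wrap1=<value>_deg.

wrap1=292.89_deg

crossed belt: β = asin((r1+r2)/C) = asin(30/36) = 56.4427°
wrap1 = wrap2 = π + 2β = 292.8854°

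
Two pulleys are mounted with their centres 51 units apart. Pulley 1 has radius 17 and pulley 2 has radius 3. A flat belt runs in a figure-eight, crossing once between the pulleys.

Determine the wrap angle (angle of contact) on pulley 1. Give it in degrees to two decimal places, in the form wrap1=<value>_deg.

wrap1=226.18_deg

crossed belt: β = asin((r1+r2)/C) = asin(20/51) = 23.0888°
wrap1 = wrap2 = π + 2β = 226.1775°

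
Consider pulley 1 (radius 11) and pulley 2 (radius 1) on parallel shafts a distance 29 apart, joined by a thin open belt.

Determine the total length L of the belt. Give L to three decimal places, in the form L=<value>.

open belt: β = asin((r2−r1)/C) = asin(-10/29) = -20.1713°
wrap1 = π − 2β = 220.3425°
wrap2 = π + 2β = 139.6575°
tangent length = C·cosβ = 27.2213
L = r1·wrap1 + r2·wrap2 + 2·C·cosβ = 11·3.8457 + 1·2.4375 + 2·27.2213 = 99.1828

L=99.183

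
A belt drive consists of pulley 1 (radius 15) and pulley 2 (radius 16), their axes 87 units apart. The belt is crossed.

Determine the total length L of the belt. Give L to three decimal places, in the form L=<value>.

L=282.557

crossed belt: β = asin((r1+r2)/C) = asin(31/87) = 20.8745°
wrap1 = wrap2 = π + 2β = 221.7490°
tangent length = C·cosβ = 81.2896
L = (r1+r2)·wrap + 2·C·cosβ = 31·3.8702 + 2·81.2896 = 282.5569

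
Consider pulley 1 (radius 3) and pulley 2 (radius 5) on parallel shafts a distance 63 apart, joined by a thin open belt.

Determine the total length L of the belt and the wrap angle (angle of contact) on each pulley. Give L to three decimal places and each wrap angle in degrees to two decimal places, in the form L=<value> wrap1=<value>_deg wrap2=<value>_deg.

open belt: β = asin((r2−r1)/C) = asin(2/63) = 1.8192°
wrap1 = π − 2β = 176.3616°
wrap2 = π + 2β = 183.6384°
tangent length = C·cosβ = 62.9682
L = r1·wrap1 + r2·wrap2 + 2·C·cosβ = 3·3.0781 + 5·3.2051 + 2·62.9682 = 151.1962

L=151.196 wrap1=176.36_deg wrap2=183.64_deg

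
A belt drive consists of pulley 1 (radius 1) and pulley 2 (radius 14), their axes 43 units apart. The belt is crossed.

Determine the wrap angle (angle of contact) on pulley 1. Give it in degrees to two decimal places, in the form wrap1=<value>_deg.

crossed belt: β = asin((r1+r2)/C) = asin(15/43) = 20.4162°
wrap1 = wrap2 = π + 2β = 220.8324°

wrap1=220.83_deg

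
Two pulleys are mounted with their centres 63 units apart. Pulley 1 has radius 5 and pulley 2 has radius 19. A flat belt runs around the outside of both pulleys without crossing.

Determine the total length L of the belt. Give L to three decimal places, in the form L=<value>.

L=204.522

open belt: β = asin((r2−r1)/C) = asin(14/63) = 12.8396°
wrap1 = π − 2β = 154.3208°
wrap2 = π + 2β = 205.6792°
tangent length = C·cosβ = 61.4248
L = r1·wrap1 + r2·wrap2 + 2·C·cosβ = 5·2.6934 + 19·3.5898 + 2·61.4248 = 204.5223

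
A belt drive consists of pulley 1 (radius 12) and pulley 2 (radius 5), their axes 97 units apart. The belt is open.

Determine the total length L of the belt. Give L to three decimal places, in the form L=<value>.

L=247.912

open belt: β = asin((r2−r1)/C) = asin(-7/97) = -4.1383°
wrap1 = π − 2β = 188.2767°
wrap2 = π + 2β = 171.7233°
tangent length = C·cosβ = 96.7471
L = r1·wrap1 + r2·wrap2 + 2·C·cosβ = 12·3.2860 + 5·2.9971 + 2·96.7471 = 247.9124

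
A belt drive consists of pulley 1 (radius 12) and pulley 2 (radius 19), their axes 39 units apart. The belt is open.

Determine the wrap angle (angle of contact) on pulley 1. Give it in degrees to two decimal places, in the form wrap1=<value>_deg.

wrap1=159.32_deg

open belt: β = asin((r2−r1)/C) = asin(7/39) = 10.3399°
wrap1 = π − 2β = 159.3202°
wrap2 = π + 2β = 200.6798°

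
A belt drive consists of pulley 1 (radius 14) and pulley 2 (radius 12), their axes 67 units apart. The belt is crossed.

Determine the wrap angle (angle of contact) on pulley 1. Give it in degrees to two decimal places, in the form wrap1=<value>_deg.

wrap1=225.67_deg

crossed belt: β = asin((r1+r2)/C) = asin(26/67) = 22.8338°
wrap1 = wrap2 = π + 2β = 225.6676°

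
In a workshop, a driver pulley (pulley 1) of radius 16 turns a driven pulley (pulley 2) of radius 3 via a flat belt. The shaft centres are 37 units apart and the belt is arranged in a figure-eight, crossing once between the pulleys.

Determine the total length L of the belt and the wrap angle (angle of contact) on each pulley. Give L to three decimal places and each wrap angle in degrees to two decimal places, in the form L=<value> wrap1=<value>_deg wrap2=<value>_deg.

crossed belt: β = asin((r1+r2)/C) = asin(19/37) = 30.8981°
wrap1 = wrap2 = π + 2β = 241.7963°
tangent length = C·cosβ = 31.7490
L = (r1+r2)·wrap + 2·C·cosβ = 19·4.2201 + 2·31.7490 = 143.6807

L=143.681 wrap1=241.80_deg wrap2=241.80_deg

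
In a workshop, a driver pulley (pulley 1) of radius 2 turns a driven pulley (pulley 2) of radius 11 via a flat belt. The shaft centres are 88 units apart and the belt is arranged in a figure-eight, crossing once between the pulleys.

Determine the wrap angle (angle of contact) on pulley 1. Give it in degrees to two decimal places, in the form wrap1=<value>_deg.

crossed belt: β = asin((r1+r2)/C) = asin(13/88) = 8.4952°
wrap1 = wrap2 = π + 2β = 196.9905°

wrap1=196.99_deg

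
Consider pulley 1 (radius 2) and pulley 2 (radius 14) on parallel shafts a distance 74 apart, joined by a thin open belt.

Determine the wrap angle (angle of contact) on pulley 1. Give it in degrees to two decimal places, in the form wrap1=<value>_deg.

open belt: β = asin((r2−r1)/C) = asin(12/74) = 9.3324°
wrap1 = π − 2β = 161.3352°
wrap2 = π + 2β = 198.6648°

wrap1=161.34_deg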